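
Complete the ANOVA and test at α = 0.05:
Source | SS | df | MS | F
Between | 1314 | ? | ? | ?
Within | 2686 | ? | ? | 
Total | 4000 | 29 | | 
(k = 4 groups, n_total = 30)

df_between = 3, df_within = 26. MS_between = 438.0, MS_within = 103.31. F = 4.24, F_crit ≈ 2.975. Reject H₀.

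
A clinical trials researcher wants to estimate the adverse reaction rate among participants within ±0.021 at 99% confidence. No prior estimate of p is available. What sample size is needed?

Conservative approach: use p = 0.5 (maximizes p(1-p) = 0.25). n = z²(0.25)/E² = 2.576²×0.25/0.021² = 3761.8 → n = 3762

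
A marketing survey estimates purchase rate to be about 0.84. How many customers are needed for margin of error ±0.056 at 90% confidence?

n = z²p(1-p)/E² = 1.645²×0.84×0.16/0.056² = 116.0 → n = 116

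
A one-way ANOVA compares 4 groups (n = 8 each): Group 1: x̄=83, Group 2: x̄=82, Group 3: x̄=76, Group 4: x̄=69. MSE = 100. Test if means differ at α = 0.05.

Grand mean = 77.5. SS_between = 1000.0, MS_between = 333.33. F = 3.333, F_crit ≈ 2.947. Reject H₀.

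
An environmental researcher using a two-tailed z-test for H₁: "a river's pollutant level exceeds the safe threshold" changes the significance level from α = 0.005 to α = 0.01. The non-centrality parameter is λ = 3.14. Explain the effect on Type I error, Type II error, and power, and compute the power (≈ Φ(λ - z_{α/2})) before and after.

Increasing α from 0.005 to 0.01:
• Type I error rate increases (α is the Type I rate by definition).
• Critical value moves from z_{α/2} = 2.807 to 2.576, so power = Φ(λ - z_{α/2}) goes from Φ(3.14 - 2.807) = 0.63 to Φ(3.14 - 2.576) = 0.714.
• Type II error rate β = 1 - power therefore decreases (0.37 → 0.286).
Appropriate when false negatives are costly — here, allowing unsafe pollution to continue.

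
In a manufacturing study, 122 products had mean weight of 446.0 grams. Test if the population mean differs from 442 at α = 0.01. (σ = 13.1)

z = (x̄ - μ₀)/(σ/√n) = (446.0 - 442)/(13.1/√122) = 3.373. Critical value: ±2.576. Since |3.373| > 2.576, Reject H₀.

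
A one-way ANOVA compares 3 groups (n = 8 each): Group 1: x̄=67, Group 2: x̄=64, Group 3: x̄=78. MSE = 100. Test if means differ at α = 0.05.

Grand mean = 69.67. SS_between = 869.33, MS_between = 434.67. F = 4.347, F_crit ≈ 3.467. Reject H₀.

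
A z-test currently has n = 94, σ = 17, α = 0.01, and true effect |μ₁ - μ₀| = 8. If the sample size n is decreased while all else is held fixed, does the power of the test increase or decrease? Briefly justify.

Power decreases: a smaller n inflates the standard error σ/√n, pulling the sampling distribution under H₁ back toward the critical value.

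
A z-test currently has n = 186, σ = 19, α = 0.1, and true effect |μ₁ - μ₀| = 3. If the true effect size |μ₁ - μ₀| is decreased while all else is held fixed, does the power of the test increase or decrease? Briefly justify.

Power decreases: a smaller true effect decreases the non-centrality λ = |μ₁ - μ₀|/(σ/√n).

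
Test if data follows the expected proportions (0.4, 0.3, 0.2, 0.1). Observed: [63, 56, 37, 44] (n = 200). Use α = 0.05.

Expected: [80.0, 60.0, 40.0, 20.0]. χ² = 32.904. df = 3, critical = 7.815. Reject H₀.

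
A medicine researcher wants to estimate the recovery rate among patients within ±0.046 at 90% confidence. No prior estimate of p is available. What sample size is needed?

Conservative approach: use p = 0.5 (maximizes p(1-p) = 0.25). n = z²(0.25)/E² = 1.645²×0.25/0.046² = 319.7 → n = 320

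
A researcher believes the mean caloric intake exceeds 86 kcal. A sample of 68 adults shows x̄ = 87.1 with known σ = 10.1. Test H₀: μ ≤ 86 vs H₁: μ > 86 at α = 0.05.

z = 0.898. Critical value: 1.645. Fail to reject H₀.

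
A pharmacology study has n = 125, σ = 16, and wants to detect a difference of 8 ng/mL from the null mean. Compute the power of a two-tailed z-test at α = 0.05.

SE = σ/√n = 16/√125 = 1.431. Non-centrality λ = d/SE = 8/1.431 = 5.59. Power ≈ Φ(λ - z_{α/2}) = Φ(5.59 - 1.96) = Φ(3.63) = 1.0.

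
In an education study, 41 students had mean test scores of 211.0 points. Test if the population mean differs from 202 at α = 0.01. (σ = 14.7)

z = (x̄ - μ₀)/(σ/√n) = (211.0 - 202)/(14.7/√41) = 3.92. Critical value: ±2.576. Since |3.92| > 2.576, Reject H₀.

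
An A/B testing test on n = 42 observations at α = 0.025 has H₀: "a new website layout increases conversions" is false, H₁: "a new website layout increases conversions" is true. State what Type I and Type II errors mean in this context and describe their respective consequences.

Type I (false positive): concluding that a new website layout increases conversions when it is not — rolling out a layout that doesn't actually help — wasted engineering effort. Type II (false negative): failing to conclude that a new website layout increases conversions when it is — discarding a layout that would have improved conversions — lost revenue. Which is costlier depends on domain priorities and is a judgement call rather than a statistical fact.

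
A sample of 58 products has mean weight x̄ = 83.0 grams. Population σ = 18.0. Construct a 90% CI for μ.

CI = x̄ ± z*(σ/√n) = 83.0 ± 1.645(18.0/√58) = 83.0 ± 3.89 = (79.11, 86.89)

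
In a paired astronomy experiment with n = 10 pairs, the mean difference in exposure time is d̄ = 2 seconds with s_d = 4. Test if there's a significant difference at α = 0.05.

t = d̄/(s_d/√n) = 2/(4/√10) = 1.581. df = 9, critical t = ±2.262. Fail to reject H₀.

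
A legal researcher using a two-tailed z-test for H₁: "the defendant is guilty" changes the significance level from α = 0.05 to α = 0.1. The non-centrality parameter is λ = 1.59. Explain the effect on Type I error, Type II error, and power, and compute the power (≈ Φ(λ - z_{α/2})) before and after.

Increasing α from 0.05 to 0.1:
• Type I error rate increases (α is the Type I rate by definition).
• Critical value moves from z_{α/2} = 1.96 to 1.645, so power = Φ(λ - z_{α/2}) goes from Φ(1.59 - 1.96) = 0.356 to Φ(1.59 - 1.645) = 0.478.
• Type II error rate β = 1 - power therefore decreases (0.644 → 0.522).
Appropriate when false negatives are costly — here, acquitting a guilty person.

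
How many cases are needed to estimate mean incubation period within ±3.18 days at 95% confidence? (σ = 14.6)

n = (z*σ/E)² = (1.96×14.6/3.18)² = 81.0 → n = 81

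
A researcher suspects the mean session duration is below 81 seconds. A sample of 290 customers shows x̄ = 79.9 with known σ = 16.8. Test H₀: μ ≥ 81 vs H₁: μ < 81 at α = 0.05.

z = -1.115. Critical value: -1.645. Fail to reject H₀.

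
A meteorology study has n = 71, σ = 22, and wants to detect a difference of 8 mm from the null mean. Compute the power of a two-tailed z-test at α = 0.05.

SE = σ/√n = 22/√71 = 2.611. Non-centrality λ = d/SE = 8/2.611 = 3.064. Power ≈ Φ(λ - z_{α/2}) = Φ(3.064 - 1.96) = Φ(1.104) = 0.865.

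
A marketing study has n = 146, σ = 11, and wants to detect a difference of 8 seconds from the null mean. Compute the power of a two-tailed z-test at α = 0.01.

SE = σ/√n = 11/√146 = 0.91. Non-centrality λ = d/SE = 8/0.91 = 8.788. Power ≈ Φ(λ - z_{α/2}) = Φ(8.788 - 2.576) = Φ(6.212) = 1.0.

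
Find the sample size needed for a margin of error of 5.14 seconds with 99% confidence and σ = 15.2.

n = (z*σ/E)² = (2.576×15.2/5.14)² = 58.03 → n = 59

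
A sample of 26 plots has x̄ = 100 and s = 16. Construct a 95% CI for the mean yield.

CI = x̄ ± t*(s/√n) = 100 ± 2.06(16/√26) = (93.54, 106.46)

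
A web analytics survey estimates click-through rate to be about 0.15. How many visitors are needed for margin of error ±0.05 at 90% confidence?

n = z²p(1-p)/E² = 1.645²×0.15×0.85/0.05² = 138.01 → n = 139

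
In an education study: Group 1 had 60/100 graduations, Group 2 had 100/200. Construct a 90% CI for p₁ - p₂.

p̂₁ = 0.6, p̂₂ = 0.5. Difference = 0.1. CI = (0.001, 0.199)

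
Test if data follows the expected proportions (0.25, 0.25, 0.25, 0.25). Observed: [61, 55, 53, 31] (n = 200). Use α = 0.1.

Expected: [50.0, 50.0, 50.0, 50.0]. χ² = 10.32. df = 3, critical = 6.251. Reject H₀.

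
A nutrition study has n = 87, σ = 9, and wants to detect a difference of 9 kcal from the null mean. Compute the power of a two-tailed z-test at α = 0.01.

SE = σ/√n = 9/√87 = 0.965. Non-centrality λ = d/SE = 9/0.965 = 9.327. Power ≈ Φ(λ - z_{α/2}) = Φ(9.327 - 2.576) = Φ(6.751) = 1.0.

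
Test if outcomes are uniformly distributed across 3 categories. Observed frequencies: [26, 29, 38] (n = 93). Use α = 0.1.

Expected = 31 each. χ² = Σ(O-E)²/E = 2.516. df = 2, critical value = 4.605. Fail to reject H₀.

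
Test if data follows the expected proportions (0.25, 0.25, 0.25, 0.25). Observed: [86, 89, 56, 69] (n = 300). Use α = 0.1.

Expected: [75.0, 75.0, 75.0, 75.0]. χ² = 9.52. df = 3, critical = 6.251. Reject H₀.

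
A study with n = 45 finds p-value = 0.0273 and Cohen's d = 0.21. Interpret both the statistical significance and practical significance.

Statistically significant (p = 0.0273 < 0.05). Cohen's d = 0.21 indicates a small effect size. Both statistical and practical significance should be considered.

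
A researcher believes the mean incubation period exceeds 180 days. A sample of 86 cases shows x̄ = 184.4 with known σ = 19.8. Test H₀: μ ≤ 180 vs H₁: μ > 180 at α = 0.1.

z = 2.061. Critical value: 1.28. Reject H₀.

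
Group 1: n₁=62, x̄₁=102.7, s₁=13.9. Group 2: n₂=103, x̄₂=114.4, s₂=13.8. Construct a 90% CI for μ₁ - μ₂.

Difference = -11.7. SE = √(13.9²/62 + 13.8²/103) = 2.228. CI = (-15.37, -8.03)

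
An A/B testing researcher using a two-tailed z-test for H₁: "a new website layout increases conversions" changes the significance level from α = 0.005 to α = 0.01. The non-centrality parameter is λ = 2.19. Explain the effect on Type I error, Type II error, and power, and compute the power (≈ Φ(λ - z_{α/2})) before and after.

Increasing α from 0.005 to 0.01:
• Type I error rate increases (α is the Type I rate by definition).
• Critical value moves from z_{α/2} = 2.807 to 2.576, so power = Φ(λ - z_{α/2}) goes from Φ(2.19 - 2.807) = 0.269 to Φ(2.19 - 2.576) = 0.35.
• Type II error rate β = 1 - power therefore decreases (0.731 → 0.65).
Appropriate when false negatives are costly — here, discarding a layout that would have improved conversions — lost revenue.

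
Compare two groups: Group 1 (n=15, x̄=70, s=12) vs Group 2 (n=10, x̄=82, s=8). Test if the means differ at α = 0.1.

Pooled sp = 10.62. t = -2.769, df = 23. Critical t = ±1.714. Reject H₀.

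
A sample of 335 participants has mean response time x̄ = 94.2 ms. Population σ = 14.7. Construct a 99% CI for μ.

CI = x̄ ± z*(σ/√n) = 94.2 ± 2.576(14.7/√335) = 94.2 ± 2.07 = (92.13, 96.27)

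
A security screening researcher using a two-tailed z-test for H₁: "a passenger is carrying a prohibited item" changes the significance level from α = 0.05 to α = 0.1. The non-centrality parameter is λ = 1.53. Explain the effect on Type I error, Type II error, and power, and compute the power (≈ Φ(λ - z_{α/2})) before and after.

Increasing α from 0.05 to 0.1:
• Type I error rate increases (α is the Type I rate by definition).
• Critical value moves from z_{α/2} = 1.96 to 1.645, so power = Φ(λ - z_{α/2}) goes from Φ(1.53 - 1.96) = 0.334 to Φ(1.53 - 1.645) = 0.454.
• Type II error rate β = 1 - power therefore decreases (0.666 → 0.546).
Appropriate when false negatives are costly — here, letting a prohibited item through — security breach.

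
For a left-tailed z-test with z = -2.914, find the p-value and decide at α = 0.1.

p = P(Z < -2.914) = Φ(-2.914) ≈ 0.0018. Since p < 0.1, reject H₀ (significant) at α = 0.1.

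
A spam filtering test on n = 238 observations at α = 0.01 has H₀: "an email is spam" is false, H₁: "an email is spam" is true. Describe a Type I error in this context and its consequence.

Type I error: rejecting H₀ when it is true — concluding that an email is spam when in fact it is not. Consequence: a legitimate email is sent to the spam folder and the user misses it.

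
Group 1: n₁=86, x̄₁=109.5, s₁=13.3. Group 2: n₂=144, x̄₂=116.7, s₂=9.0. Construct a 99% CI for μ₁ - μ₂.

Difference = -7.2. SE = √(13.3²/86 + 9.0²/144) = 1.618. CI = (-11.37, -3.03)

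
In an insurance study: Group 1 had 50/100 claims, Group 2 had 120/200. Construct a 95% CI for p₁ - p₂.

p̂₁ = 0.5, p̂₂ = 0.6. Difference = -0.1. CI = (-0.219, 0.019)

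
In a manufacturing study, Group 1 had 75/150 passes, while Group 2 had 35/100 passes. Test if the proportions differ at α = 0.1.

p̂₁ = 0.5, p̂₂ = 0.35, pooled p̂ = 0.44. z = 2.341. Critical: ±1.645. Reject H₀.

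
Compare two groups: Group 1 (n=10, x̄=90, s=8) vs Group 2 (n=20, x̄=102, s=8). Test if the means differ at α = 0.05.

Pooled sp = 8.0. t = -3.873, df = 28. Critical t = ±2.048. Reject H₀.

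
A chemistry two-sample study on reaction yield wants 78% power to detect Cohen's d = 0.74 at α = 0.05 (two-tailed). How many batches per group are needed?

z_{α/2} = 1.96, z_β = Φ⁻¹(0.78) = 0.772. For medium effect (d = 0.74): n per group = 2(z_{α/2} + z_β)²/d² = 2(1.96 + 0.772)²/0.74² = 27.3 → 28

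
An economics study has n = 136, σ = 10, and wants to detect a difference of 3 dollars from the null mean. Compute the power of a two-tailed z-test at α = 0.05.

SE = σ/√n = 10/√136 = 0.857. Non-centrality λ = d/SE = 3/0.857 = 3.499. Power ≈ Φ(λ - z_{α/2}) = Φ(3.499 - 1.96) = Φ(1.539) = 0.938.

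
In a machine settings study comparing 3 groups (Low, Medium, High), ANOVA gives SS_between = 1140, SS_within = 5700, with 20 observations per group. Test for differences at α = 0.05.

df_between = 2, df_within = 57. F = MS_between/MS_within = 570.0/100.0 = 5.7. F_crit ≈ 3.159. Reject H₀. At least one mean differs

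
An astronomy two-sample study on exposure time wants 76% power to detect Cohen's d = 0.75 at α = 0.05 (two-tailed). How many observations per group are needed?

z_{α/2} = 1.96, z_β = Φ⁻¹(0.76) = 0.706. For medium effect (d = 0.75): n per group = 2(z_{α/2} + z_β)²/d² = 2(1.96 + 0.706)²/0.75² = 25.3 → 26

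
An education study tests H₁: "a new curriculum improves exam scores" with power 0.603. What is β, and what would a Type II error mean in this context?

β = 1 - power = 1 - 0.603 = 0.397. A Type II error is failing to reject H₀ when H₀ is false (false negative) — here, failing to conclude that a new curriculum improves exam scores when in fact it is true. Consequence: keeping the old curriculum when the new one would have helped students.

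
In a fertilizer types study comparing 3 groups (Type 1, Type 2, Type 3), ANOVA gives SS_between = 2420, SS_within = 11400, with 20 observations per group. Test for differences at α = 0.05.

df_between = 2, df_within = 57. F = MS_between/MS_within = 1210.0/200.0 = 6.05. F_crit ≈ 3.159. Reject H₀. At least one mean differs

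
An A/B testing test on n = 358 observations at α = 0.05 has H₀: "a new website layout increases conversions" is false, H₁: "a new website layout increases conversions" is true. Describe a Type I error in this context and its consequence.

Type I error: rejecting H₀ when it is true — concluding that a new website layout increases conversions when in fact it is not. Consequence: rolling out a layout that doesn't actually help — wasted engineering effort.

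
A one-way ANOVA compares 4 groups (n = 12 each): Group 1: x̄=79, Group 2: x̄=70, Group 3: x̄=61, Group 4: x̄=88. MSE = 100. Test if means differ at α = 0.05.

Grand mean = 74.5. SS_between = 4860.0, MS_between = 1620.0. F = 16.2, F_crit ≈ 2.816. Reject H₀.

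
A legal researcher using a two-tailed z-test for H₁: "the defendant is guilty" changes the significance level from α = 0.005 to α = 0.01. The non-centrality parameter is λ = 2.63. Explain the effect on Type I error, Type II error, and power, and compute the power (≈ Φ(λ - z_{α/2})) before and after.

Increasing α from 0.005 to 0.01:
• Type I error rate increases (α is the Type I rate by definition).
• Critical value moves from z_{α/2} = 2.807 to 2.576, so power = Φ(λ - z_{α/2}) goes from Φ(2.63 - 2.807) = 0.43 to Φ(2.63 - 2.576) = 0.522.
• Type II error rate β = 1 - power therefore decreases (0.57 → 0.478).
Appropriate when false negatives are costly — here, acquitting a guilty person.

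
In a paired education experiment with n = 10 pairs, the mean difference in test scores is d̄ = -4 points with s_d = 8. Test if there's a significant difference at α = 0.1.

t = d̄/(s_d/√n) = -4/(8/√10) = -1.581. df = 9, critical t = ±1.833. Fail to reject H₀.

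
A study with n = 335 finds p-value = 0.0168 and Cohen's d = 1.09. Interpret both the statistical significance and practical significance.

Statistically significant (p = 0.0168 < 0.05). Cohen's d = 1.09 indicates a large effect size. Both statistical and practical significance should be considered.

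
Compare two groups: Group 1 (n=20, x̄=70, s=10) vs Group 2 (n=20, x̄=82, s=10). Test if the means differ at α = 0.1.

Pooled sp = 10.0. t = -3.795, df = 38. Critical t = ±1.686. Reject H₀.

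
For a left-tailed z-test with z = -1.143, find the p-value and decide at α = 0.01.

p = P(Z < -1.143) = Φ(-1.143) ≈ 0.1265. Since p ≥ 0.01, fail to reject H₀ (not significant) at α = 0.01.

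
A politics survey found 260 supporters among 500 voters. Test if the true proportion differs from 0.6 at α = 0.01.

p̂ = 0.52, p₀ = 0.6. z = (p̂ - p₀)/√(p₀(1-p₀)/n) = -3.651. Critical: ±2.576. Reject H₀.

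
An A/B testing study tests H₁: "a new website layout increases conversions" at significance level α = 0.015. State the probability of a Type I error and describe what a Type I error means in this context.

P(Type I error) = α = 0.015. A Type I error is rejecting H₀ when H₀ is actually true (false positive) — here, concluding that a new website layout increases conversions when in fact this is not the case. Consequence: rolling out a layout that doesn't actually help — wasted engineering effort.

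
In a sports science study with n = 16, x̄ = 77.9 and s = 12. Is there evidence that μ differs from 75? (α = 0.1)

t = (x̄ - μ₀)/(s/√n) = (77.9 - 75)/(12/√16) = 0.967. df = 15, critical t = ±1.753. Fail to reject H₀.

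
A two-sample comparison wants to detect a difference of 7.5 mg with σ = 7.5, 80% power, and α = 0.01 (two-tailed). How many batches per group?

n per group = 2(z_α/2 + z_β)²σ²/d² = 2×(2.576 + 0.84)²×7.5²/7.5² = 23.3 → n = 24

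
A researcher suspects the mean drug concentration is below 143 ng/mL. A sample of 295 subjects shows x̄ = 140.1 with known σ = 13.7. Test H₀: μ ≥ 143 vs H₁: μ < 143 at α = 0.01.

z = -3.636. Critical value: -2.33. Reject H₀.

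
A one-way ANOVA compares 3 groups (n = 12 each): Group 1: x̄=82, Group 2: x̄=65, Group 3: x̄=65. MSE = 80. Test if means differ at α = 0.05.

Grand mean = 70.67. SS_between = 2312.0, MS_between = 1156.0. F = 14.45, F_crit ≈ 3.285. Reject H₀.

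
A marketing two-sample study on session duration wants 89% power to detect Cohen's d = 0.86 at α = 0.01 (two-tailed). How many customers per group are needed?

z_{α/2} = 2.576, z_β = Φ⁻¹(0.89) = 1.227. For large effect (d = 0.86): n per group = 2(z_{α/2} + z_β)²/d² = 2(2.576 + 1.227)²/0.86² = 39.1 → 40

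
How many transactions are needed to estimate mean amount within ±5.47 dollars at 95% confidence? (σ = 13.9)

n = (z*σ/E)² = (1.96×13.9/5.47)² = 24.8 → n = 25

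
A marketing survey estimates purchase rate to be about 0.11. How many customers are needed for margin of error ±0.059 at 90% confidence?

n = z²p(1-p)/E² = 1.645²×0.11×0.89/0.059² = 76.1 → n = 77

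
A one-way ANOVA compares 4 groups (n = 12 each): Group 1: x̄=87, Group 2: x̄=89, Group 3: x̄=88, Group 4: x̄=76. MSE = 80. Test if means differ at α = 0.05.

Grand mean = 85.0. SS_between = 1320.0, MS_between = 440.0. F = 5.5, F_crit ≈ 2.816. Reject H₀.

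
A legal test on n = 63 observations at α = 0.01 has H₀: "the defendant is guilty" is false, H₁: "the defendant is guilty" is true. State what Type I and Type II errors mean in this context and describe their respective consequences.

Type I (false positive): concluding that the defendant is guilty when it is not — convicting an innocent person. Type II (false negative): failing to conclude that the defendant is guilty when it is — acquitting a guilty person. Which is costlier depends on domain priorities and is a judgement call rather than a statistical fact.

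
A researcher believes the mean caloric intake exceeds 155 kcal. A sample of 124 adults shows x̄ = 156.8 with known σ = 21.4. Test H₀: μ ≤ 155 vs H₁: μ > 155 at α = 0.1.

z = 0.937. Critical value: 1.28. Fail to reject H₀.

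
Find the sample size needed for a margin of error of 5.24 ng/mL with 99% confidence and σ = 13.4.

n = (z*σ/E)² = (2.576×13.4/5.24)² = 43.4 → n = 44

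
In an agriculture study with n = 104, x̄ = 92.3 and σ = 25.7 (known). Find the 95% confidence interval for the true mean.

CI = x̄ ± z*(σ/√n) = 92.3 ± 1.96(25.7/√104) = 92.3 ± 4.94 = (87.36, 97.24)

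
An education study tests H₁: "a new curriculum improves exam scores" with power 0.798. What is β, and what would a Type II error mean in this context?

β = 1 - power = 1 - 0.798 = 0.202. A Type II error is failing to reject H₀ when H₀ is false (false negative) — here, failing to conclude that a new curriculum improves exam scores when in fact it is true. Consequence: keeping the old curriculum when the new one would have helped students.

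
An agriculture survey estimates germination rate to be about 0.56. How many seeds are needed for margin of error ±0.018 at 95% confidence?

n = z²p(1-p)/E² = 1.96²×0.56×0.44/0.018² = 2921.5 → n = 2922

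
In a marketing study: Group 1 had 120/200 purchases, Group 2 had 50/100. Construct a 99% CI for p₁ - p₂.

p̂₁ = 0.6, p̂₂ = 0.5. Difference = 0.1. CI = (-0.057, 0.257)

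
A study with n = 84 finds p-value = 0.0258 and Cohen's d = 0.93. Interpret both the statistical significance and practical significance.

Statistically significant (p = 0.0258 < 0.05). Cohen's d = 0.93 indicates a large effect size. Both statistical and practical significance should be considered.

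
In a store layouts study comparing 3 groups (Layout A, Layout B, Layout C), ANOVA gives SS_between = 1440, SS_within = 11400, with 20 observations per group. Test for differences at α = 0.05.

df_between = 2, df_within = 57. F = MS_between/MS_within = 720.0/200.0 = 3.6. F_crit ≈ 3.159. Reject H₀. At least one mean differs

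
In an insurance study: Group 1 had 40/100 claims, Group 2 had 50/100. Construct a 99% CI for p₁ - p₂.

p̂₁ = 0.4, p̂₂ = 0.5. Difference = -0.1. CI = (-0.28, 0.08)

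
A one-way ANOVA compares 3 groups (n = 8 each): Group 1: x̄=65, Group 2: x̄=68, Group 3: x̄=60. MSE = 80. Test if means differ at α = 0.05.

Grand mean = 64.33. SS_between = 261.33, MS_between = 130.67. F = 1.633, F_crit ≈ 3.467. Fail to reject H₀.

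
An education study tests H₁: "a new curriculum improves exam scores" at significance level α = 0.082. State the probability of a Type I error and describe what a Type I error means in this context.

P(Type I error) = α = 0.082. A Type I error is rejecting H₀ when H₀ is actually true (false positive) — here, concluding that a new curriculum improves exam scores when in fact this is not the case. Consequence: adopting a curriculum that gives no real benefit — disruption for nothing.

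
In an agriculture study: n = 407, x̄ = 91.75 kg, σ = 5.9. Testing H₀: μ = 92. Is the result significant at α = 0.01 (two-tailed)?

z = (91.75 - 92)/(5.9/√407) = -0.855. Since |z| ≤ 2.576, not significant at α = 0.01.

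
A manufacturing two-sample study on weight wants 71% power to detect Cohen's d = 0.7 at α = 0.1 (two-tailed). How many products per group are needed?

z_{α/2} = 1.645, z_β = Φ⁻¹(0.71) = 0.553. For medium effect (d = 0.7): n per group = 2(z_{α/2} + z_β)²/d² = 2(1.645 + 0.553)²/0.7² = 19.7 → 20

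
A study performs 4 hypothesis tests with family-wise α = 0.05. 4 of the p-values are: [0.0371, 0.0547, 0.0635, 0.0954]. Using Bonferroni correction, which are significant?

Bonferroni α = 0.05/4 = 0.0125. None of the given p-values are significant.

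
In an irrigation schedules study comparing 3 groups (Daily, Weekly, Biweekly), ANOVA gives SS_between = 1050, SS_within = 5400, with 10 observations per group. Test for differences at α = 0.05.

df_between = 2, df_within = 27. F = MS_between/MS_within = 525.0/200.0 = 2.625. F_crit ≈ 3.354. Fail to reject H₀.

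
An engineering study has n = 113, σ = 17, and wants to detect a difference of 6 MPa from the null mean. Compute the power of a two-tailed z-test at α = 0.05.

SE = σ/√n = 17/√113 = 1.599. Non-centrality λ = d/SE = 6/1.599 = 3.752. Power ≈ Φ(λ - z_{α/2}) = Φ(3.752 - 1.96) = Φ(1.792) = 0.963.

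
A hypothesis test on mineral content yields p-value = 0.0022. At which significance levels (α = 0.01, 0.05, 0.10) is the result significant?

p = 0.0022. Significant at: α = 0.01, 0.05, 0.1.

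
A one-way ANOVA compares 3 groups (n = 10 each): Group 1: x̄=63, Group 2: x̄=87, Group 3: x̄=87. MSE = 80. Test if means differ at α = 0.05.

Grand mean = 79.0. SS_between = 3840.0, MS_between = 1920.0. F = 24.0, F_crit ≈ 3.354. Reject H₀.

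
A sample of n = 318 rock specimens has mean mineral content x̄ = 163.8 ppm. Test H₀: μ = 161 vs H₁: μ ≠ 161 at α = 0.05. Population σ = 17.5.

z = (x̄ - μ₀)/(σ/√n) = (163.8 - 161)/(17.5/√318) = 2.853. Critical value: ±1.96. Since |2.853| > 1.96, Reject H₀.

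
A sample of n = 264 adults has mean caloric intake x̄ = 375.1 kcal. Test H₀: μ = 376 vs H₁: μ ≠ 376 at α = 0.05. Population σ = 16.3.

z = (x̄ - μ₀)/(σ/√n) = (375.1 - 376)/(16.3/√264) = -0.897. Critical value: ±1.96. Since |-0.897| ≤ 1.96, Fail to reject H₀.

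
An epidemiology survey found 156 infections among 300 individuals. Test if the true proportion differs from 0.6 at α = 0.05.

p̂ = 0.52, p₀ = 0.6. z = (p̂ - p₀)/√(p₀(1-p₀)/n) = -2.828. Critical: ±1.96. Reject H₀.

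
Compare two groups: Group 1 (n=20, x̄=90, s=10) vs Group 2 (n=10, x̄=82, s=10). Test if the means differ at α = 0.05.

Pooled sp = 10.0. t = 2.066, df = 28. Critical t = ±2.048. Reject H₀.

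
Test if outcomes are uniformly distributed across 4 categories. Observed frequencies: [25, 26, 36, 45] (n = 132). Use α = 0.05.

Expected = 33 each. χ² = Σ(O-E)²/E = 8.061. df = 3, critical value = 7.815. Reject H₀.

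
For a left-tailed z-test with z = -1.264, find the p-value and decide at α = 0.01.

p = P(Z < -1.264) = Φ(-1.264) ≈ 0.1031. Since p ≥ 0.01, fail to reject H₀ (not significant) at α = 0.01.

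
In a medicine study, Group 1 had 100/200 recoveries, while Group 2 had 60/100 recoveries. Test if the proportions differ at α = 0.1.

p̂₁ = 0.5, p̂₂ = 0.6, pooled p̂ = 0.533. z = -1.637. Critical: ±1.645. Fail to reject H₀.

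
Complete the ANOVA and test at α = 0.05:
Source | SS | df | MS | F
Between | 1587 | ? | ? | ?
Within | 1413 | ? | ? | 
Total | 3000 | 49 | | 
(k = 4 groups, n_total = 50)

df_between = 3, df_within = 46. MS_between = 529.0, MS_within = 30.72. F = 17.222, F_crit ≈ 2.807. Reject H₀.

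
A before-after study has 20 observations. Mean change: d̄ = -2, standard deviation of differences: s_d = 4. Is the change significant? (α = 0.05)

t = d̄/(s_d/√n) = -2/(4/√20) = -2.236. df = 19, critical t = ±2.093. Reject H₀.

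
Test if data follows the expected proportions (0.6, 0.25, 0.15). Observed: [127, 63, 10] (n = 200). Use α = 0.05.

Expected: [120.0, 50.0, 30.0]. χ² = 17.122. df = 2, critical = 5.991. Reject H₀.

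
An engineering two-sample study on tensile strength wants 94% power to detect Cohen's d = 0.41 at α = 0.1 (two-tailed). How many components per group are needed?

z_{α/2} = 1.645, z_β = Φ⁻¹(0.94) = 1.555. For small effect (d = 0.41): n per group = 2(z_{α/2} + z_β)²/d² = 2(1.645 + 1.555)²/0.41² = 121.8 → 122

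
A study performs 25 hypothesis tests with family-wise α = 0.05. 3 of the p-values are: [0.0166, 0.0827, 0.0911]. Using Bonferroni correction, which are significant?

Bonferroni α = 0.05/25 = 0.002. None of the given p-values are significant.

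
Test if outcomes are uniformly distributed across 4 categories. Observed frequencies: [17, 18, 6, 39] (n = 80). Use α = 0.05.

Expected = 20 each. χ² = Σ(O-E)²/E = 28.5. df = 3, critical value = 7.815. Reject H₀.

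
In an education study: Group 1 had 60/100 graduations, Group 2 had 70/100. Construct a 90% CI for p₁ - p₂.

p̂₁ = 0.6, p̂₂ = 0.7. Difference = -0.1. CI = (-0.21, 0.01)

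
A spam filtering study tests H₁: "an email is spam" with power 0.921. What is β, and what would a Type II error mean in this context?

β = 1 - power = 1 - 0.921 = 0.079. A Type II error is failing to reject H₀ when H₀ is false (false negative) — here, failing to conclude that an email is spam when in fact it is true. Consequence: a spam email lands in the inbox.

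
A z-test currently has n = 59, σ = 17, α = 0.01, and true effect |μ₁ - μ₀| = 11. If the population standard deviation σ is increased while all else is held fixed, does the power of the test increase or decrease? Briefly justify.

Power decreases: a larger σ inflates the standard error σ/√n, pulling the sampling distribution under H₁ back toward the critical value.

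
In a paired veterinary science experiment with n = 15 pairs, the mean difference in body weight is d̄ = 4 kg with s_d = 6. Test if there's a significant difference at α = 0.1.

t = d̄/(s_d/√n) = 4/(6/√15) = 2.582. df = 14, critical t = ±1.761. Reject H₀.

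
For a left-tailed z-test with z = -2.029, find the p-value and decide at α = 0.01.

p = P(Z < -2.029) = Φ(-2.029) ≈ 0.0212. Since p ≥ 0.01, fail to reject H₀ (not significant) at α = 0.01.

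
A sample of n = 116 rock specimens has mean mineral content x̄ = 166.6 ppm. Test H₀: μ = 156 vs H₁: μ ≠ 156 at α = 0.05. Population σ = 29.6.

z = (x̄ - μ₀)/(σ/√n) = (166.6 - 156)/(29.6/√116) = 3.857. Critical value: ±1.96. Since |3.857| > 1.96, Reject H₀.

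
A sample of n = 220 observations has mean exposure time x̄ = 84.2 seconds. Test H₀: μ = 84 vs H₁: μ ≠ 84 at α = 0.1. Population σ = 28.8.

z = (x̄ - μ₀)/(σ/√n) = (84.2 - 84)/(28.8/√220) = 0.103. Critical value: ±1.645. Since |0.103| ≤ 1.645, Fail to reject H₀.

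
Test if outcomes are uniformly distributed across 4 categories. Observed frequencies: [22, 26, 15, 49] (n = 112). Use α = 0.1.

Expected = 28 each. χ² = Σ(O-E)²/E = 23.214. df = 3, critical value = 6.251. Reject H₀.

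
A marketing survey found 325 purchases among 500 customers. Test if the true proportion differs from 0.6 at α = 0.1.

p̂ = 0.65, p₀ = 0.6. z = (p̂ - p₀)/√(p₀(1-p₀)/n) = 2.282. Critical: ±1.645. Reject H₀.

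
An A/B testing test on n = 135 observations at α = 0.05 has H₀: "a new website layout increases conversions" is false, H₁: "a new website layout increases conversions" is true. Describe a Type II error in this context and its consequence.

Type II error: failing to reject H₀ when it is false — concluding that a new website layout increases conversions is not supported when in fact it is. Consequence: discarding a layout that would have improved conversions — lost revenue.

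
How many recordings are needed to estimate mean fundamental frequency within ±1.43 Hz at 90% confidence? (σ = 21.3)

n = (z*σ/E)² = (1.645×21.3/1.43)² = 600.4 → n = 601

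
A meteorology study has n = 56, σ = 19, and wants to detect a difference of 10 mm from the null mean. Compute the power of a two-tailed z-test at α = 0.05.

SE = σ/√n = 19/√56 = 2.539. Non-centrality λ = d/SE = 10/2.539 = 3.939. Power ≈ Φ(λ - z_{α/2}) = Φ(3.939 - 1.96) = Φ(1.979) = 0.976.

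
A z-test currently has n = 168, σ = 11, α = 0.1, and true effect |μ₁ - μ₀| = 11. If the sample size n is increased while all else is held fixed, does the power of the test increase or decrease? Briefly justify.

Power increases: a larger n shrinks the standard error σ/√n, moving the sampling distribution under H₁ further from the critical value.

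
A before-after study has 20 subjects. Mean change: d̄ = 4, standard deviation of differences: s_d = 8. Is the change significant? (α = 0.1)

t = d̄/(s_d/√n) = 4/(8/√20) = 2.236. df = 19, critical t = ±1.729. Reject H₀.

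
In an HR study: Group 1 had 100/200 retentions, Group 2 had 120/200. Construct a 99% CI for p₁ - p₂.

p̂₁ = 0.5, p̂₂ = 0.6. Difference = -0.1. CI = (-0.228, 0.028)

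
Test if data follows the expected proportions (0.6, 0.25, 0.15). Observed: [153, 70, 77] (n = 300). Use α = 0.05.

Expected: [180.0, 75.0, 45.0]. χ² = 27.139. df = 2, critical = 5.991. Reject H₀.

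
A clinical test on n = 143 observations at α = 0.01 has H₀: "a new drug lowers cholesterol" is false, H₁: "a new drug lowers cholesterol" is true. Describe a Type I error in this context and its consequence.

Type I error: rejecting H₀ when it is true — concluding that a new drug lowers cholesterol when in fact it is not. Consequence: approving an ineffective drug — patients take a useless medication and may skip effective alternatives.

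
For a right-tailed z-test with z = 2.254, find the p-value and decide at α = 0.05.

p = P(Z > 2.254) = 1 - Φ(2.254) ≈ 0.0121. Since p < 0.05, reject H₀ (significant) at α = 0.05.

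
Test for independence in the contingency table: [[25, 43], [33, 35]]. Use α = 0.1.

χ² = 1.924. df = 1, critical = 2.706. Fail to reject H₀. No evidence of dependence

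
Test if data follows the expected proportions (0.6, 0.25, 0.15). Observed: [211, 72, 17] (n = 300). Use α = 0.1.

Expected: [180.0, 75.0, 45.0]. χ² = 22.881. df = 2, critical = 4.605. Reject H₀.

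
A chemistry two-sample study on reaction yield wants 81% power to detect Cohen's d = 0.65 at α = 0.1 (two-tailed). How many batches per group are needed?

z_{α/2} = 1.645, z_β = Φ⁻¹(0.81) = 0.878. For medium effect (d = 0.65): n per group = 2(z_{α/2} + z_β)²/d² = 2(1.645 + 0.878)²/0.65² = 30.1 → 31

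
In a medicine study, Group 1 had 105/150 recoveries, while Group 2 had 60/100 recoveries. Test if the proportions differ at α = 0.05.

p̂₁ = 0.7, p̂₂ = 0.6, pooled p̂ = 0.66. z = 1.635. Critical: ±1.96. Fail to reject H₀.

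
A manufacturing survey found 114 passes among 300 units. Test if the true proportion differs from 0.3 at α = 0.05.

p̂ = 0.38, p₀ = 0.3. z = (p̂ - p₀)/√(p₀(1-p₀)/n) = 3.024. Critical: ±1.96. Reject H₀.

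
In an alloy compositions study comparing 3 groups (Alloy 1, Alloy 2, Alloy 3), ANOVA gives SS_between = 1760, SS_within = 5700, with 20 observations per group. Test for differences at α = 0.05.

df_between = 2, df_within = 57. F = MS_between/MS_within = 880.0/100.0 = 8.8. F_crit ≈ 3.159. Reject H₀. At least one mean differs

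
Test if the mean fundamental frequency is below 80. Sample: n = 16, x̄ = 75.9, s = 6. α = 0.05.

t = (75.9 - 80)/(6/√16) = -2.733, df = 15. Critical t = -1.753. Reject H₀.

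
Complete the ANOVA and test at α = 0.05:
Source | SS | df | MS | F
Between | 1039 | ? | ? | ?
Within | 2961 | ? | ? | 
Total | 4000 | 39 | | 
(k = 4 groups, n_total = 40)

df_between = 3, df_within = 36. MS_between = 346.33, MS_within = 82.25. F = 4.211, F_crit ≈ 2.866. Reject H₀.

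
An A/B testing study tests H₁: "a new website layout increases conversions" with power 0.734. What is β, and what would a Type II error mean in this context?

β = 1 - power = 1 - 0.734 = 0.266. A Type II error is failing to reject H₀ when H₀ is false (false negative) — here, failing to conclude that a new website layout increases conversions when in fact it is true. Consequence: discarding a layout that would have improved conversions — lost revenue.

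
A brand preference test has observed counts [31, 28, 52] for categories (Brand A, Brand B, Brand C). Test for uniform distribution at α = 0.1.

Expected = 37 each. χ² = Σ(O-E)²/E = 9.243. df = 2, critical value = 4.605. Reject H₀.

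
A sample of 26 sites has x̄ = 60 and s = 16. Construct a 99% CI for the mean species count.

CI = x̄ ± t*(s/√n) = 60 ± 2.787(16/√26) = (51.25, 68.75)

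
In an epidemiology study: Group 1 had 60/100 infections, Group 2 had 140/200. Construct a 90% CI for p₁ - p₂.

p̂₁ = 0.6, p̂₂ = 0.7. Difference = -0.1. CI = (-0.197, -0.003)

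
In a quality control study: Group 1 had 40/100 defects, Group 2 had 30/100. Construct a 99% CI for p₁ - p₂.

p̂₁ = 0.4, p̂₂ = 0.3. Difference = 0.1. CI = (-0.073, 0.273)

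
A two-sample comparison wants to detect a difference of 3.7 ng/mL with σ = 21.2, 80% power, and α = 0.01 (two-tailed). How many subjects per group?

n per group = 2(z_α/2 + z_β)²σ²/d² = 2×(2.576 + 0.84)²×21.2²/3.7² = 766.2 → n = 767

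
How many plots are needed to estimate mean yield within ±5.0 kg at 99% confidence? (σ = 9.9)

n = (z*σ/E)² = (2.576×9.9/5.0)² = 26.01 → n = 27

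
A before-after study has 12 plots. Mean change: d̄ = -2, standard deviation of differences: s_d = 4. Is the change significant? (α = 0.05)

t = d̄/(s_d/√n) = -2/(4/√12) = -1.732. df = 11, critical t = ±2.201. Fail to reject H₀.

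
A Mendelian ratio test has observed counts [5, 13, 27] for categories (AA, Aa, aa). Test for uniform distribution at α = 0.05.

Expected = 15 each. χ² = Σ(O-E)²/E = 16.533. df = 2, critical value = 5.991. Reject H₀.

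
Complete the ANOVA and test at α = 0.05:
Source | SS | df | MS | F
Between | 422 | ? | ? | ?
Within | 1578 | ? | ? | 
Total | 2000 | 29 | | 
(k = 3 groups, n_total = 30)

df_between = 2, df_within = 27. MS_between = 211.0, MS_within = 58.44. F = 3.61, F_crit ≈ 3.354. Reject H₀.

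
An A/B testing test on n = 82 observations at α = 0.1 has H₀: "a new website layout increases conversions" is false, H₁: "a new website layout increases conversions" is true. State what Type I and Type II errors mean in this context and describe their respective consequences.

Type I (false positive): concluding that a new website layout increases conversions when it is not — rolling out a layout that doesn't actually help — wasted engineering effort. Type II (false negative): failing to conclude that a new website layout increases conversions when it is — discarding a layout that would have improved conversions — lost revenue. Which is costlier depends on domain priorities and is a judgement call rather than a statistical fact.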